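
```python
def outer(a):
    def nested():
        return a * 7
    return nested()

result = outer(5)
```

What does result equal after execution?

Step 1: outer(5) binds parameter a = 5.
Step 2: nested() accesses a = 5 from enclosing scope.
Step 3: result = 5 * 7 = 35

The answer is 35.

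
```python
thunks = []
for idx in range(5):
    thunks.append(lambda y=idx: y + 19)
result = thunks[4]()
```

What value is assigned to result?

Step 1: Default argument y=idx captures idx's value at definition time.
Step 2: thunks[4] was defined when idx = 4, so y defaults to 4.
Step 3: result = 4 + 19 = 23 (default arg fixes the late binding issue)

The answer is 23.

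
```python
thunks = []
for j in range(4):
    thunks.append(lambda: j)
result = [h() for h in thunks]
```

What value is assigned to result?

Step 1: All 4 lambdas share the same variable j.
Step 2: After the loop, j = 3.
Step 3: Each call returns 3. result = [3, 3, 3, 3]

The answer is [3, 3, 3, 3].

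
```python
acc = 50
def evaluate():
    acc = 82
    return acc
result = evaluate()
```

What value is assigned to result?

Step 1: Global acc = 50.
Step 2: evaluate() creates local acc = 82, shadowing the global.
Step 3: Returns local acc = 82. result = 82

The answer is 82.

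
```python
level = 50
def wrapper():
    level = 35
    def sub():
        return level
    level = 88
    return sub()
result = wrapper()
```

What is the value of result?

Step 1: wrapper() sets level = 35, then later level = 88.
Step 2: sub() is called after level is reassigned to 88. Closures capture variables by reference, not by value.
Step 3: result = 88

The answer is 88.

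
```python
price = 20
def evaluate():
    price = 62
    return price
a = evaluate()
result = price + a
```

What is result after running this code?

Step 1: Global price = 20. evaluate() returns local price = 62.
Step 2: a = 62. Global price still = 20.
Step 3: result = 20 + 62 = 82

The answer is 82.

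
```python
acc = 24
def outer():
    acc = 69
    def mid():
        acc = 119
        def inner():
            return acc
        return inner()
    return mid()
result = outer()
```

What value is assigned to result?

Step 1: Three levels of shadowing: global 24, outer 69, mid 119.
Step 2: inner() finds acc = 119 in enclosing mid() scope.
Step 3: result = 119

The answer is 119.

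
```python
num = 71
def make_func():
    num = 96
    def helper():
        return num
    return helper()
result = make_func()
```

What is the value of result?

Step 1: num = 71 globally, but make_func() defines num = 96 locally.
Step 2: helper() looks up num. Not in local scope, so checks enclosing scope (make_func) and finds num = 96.
Step 3: result = 96

The answer is 96.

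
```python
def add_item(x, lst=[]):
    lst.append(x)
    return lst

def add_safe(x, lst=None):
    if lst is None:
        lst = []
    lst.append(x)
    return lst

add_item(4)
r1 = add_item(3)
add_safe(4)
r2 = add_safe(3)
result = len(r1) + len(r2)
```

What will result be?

Step 1: add_item shares mutable default: after 2 calls, lst = [4, 3], len = 2.
Step 2: add_safe creates fresh list each time: r2 = [3], len = 1.
Step 3: result = 2 + 1 = 3

The answer is 3.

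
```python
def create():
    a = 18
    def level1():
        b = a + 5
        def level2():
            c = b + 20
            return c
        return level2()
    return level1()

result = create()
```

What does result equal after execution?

Step 1: a = 18. b = a + 5 = 23.
Step 2: c = b + 20 = 23 + 20 = 43.
Step 3: result = 43

The answer is 43.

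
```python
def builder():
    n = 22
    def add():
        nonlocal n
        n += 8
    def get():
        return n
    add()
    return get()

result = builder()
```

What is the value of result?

Step 1: n = 22. add() modifies it via nonlocal, get() reads it.
Step 2: add() makes n = 22 + 8 = 30.
Step 3: get() returns 30. result = 30

The answer is 30.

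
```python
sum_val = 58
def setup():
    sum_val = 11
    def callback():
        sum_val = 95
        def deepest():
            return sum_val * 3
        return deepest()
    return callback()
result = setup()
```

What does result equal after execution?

Step 1: deepest() looks up sum_val through LEGB: not local, finds sum_val = 95 in enclosing callback().
Step 2: Returns 95 * 3 = 285.
Step 3: result = 285

The answer is 285.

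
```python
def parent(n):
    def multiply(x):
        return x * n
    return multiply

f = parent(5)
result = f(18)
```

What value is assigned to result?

Step 1: parent(5) returns multiply closure with n = 5.
Step 2: f(18) computes 18 * 5 = 90.
Step 3: result = 90

The answer is 90.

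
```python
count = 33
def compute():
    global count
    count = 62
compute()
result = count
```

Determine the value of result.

Step 1: count = 33 globally.
Step 2: compute() declares global count and sets it to 62.
Step 3: After compute(), global count = 62. result = 62

The answer is 62.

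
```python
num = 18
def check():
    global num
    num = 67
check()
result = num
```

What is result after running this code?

Step 1: num = 18 globally.
Step 2: check() declares global num and sets it to 67.
Step 3: After check(), global num = 67. result = 67

The answer is 67.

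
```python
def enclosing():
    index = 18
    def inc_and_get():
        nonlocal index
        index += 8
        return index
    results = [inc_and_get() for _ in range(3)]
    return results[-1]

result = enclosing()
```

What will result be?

Step 1: index = 18.
Step 2: Three calls to inc_and_get(), each adding 8.
Step 3: Last value = 18 + 8 * 3 = 42

The answer is 42.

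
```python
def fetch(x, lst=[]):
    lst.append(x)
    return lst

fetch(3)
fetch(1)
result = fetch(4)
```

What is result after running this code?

Step 1: Mutable default argument gotcha! The list [] is created once.
Step 2: Each call appends to the SAME list: [3], [3, 1], [3, 1, 4].
Step 3: result = [3, 1, 4]

The answer is [3, 1, 4].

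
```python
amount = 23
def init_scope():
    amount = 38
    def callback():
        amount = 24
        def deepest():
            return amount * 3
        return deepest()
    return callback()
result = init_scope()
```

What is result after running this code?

Step 1: deepest() looks up amount through LEGB: not local, finds amount = 24 in enclosing callback().
Step 2: Returns 24 * 3 = 72.
Step 3: result = 72

The answer is 72.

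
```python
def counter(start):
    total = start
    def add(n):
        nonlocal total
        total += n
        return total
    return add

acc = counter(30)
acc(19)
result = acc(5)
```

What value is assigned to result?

Step 1: counter(30) creates closure with total = 30.
Step 2: First acc(19): total = 30 + 19 = 49.
Step 3: Second acc(5): total = 49 + 5 = 54. result = 54

The answer is 54.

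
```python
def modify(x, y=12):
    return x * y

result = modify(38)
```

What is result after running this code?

Step 1: modify(38) uses default y = 12.
Step 2: Returns 38 * 12 = 456.
Step 3: result = 456

The answer is 456.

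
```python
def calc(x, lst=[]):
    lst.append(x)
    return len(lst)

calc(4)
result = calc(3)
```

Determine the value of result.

Step 1: Mutable default list persists between calls.
Step 2: First call: lst = [4], len = 1. Second call: lst = [4, 3], len = 2.
Step 3: result = 2

The answer is 2.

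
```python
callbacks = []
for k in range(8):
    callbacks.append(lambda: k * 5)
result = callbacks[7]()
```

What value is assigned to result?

Step 1: All lambdas reference the same variable k (late binding).
Step 2: After the loop, k = 7. Every lambda returns k * 5.
Step 3: callbacks[7]() = 7 * 5 = 35

The answer is 35.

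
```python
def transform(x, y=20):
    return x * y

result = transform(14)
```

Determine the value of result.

Step 1: transform(14) uses default y = 20.
Step 2: Returns 14 * 20 = 280.
Step 3: result = 280

The answer is 280.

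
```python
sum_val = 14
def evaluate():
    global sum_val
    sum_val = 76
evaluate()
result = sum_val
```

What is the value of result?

Step 1: sum_val = 14 globally.
Step 2: evaluate() declares global sum_val and sets it to 76.
Step 3: After evaluate(), global sum_val = 76. result = 76

The answer is 76.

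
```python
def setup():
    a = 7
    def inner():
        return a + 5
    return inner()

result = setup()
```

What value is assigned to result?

Step 1: setup() defines a = 7.
Step 2: inner() reads a = 7 from enclosing scope, returns 7 + 5 = 12.
Step 3: result = 12

The answer is 12.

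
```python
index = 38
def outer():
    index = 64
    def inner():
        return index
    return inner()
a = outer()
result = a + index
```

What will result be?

Step 1: outer() has local index = 64. inner() reads from enclosing.
Step 2: outer() returns 64. Global index = 38 unchanged.
Step 3: result = 64 + 38 = 102

The answer is 102.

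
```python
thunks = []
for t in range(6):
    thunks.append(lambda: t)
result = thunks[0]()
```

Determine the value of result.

Step 1: The loop creates 6 lambdas, all referencing the same variable t.
Step 2: After the loop, t = 5 (final value).
Step 3: thunks[0]() looks up t at call time and finds 5. This is the late binding gotcha. result = 5

The answer is 5.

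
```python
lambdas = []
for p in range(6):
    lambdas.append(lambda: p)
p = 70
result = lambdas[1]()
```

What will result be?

Step 1: Lambdas capture the variable p by reference, not by value.
Step 2: After the loop, p is reassigned to 70.
Step 3: lambdas[1]() looks up the current p = 70. result = 70

The answer is 70.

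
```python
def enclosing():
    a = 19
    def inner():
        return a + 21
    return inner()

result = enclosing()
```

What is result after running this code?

Step 1: enclosing() defines a = 19.
Step 2: inner() reads a = 19 from enclosing scope, returns 19 + 21 = 40.
Step 3: result = 40

The answer is 40.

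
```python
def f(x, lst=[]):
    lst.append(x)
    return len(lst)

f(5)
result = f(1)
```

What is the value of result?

Step 1: Mutable default list persists between calls.
Step 2: First call: lst = [5], len = 1. Second call: lst = [5, 1], len = 2.
Step 3: result = 2

The answer is 2.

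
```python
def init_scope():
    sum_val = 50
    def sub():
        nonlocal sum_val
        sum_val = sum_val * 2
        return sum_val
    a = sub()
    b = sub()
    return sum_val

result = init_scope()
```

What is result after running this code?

Step 1: sum_val starts at 50.
Step 2: First sub(): sum_val = 50 * 2 = 100.
Step 3: Second sub(): sum_val = 100 * 2 = 200.
Step 4: result = 200

The answer is 200.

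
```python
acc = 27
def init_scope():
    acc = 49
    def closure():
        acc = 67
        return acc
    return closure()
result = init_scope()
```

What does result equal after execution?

Step 1: Three scopes define acc: global (27), init_scope (49), closure (67).
Step 2: closure() has its own local acc = 67, which shadows both enclosing and global.
Step 3: result = 67 (local wins in LEGB)

The answer is 67.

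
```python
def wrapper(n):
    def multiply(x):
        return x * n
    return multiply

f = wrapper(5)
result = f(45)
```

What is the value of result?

Step 1: wrapper(5) returns multiply closure with n = 5.
Step 2: f(45) computes 45 * 5 = 225.
Step 3: result = 225

The answer is 225.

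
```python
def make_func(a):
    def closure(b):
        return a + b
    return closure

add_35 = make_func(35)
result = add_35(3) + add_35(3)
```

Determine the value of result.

Step 1: add_35 captures a = 35.
Step 2: add_35(3) = 35 + 3 = 38, called twice.
Step 3: result = 38 + 38 = 76

The answer is 76.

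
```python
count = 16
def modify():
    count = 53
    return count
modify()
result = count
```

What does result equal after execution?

Step 1: Global count = 16.
Step 2: modify() creates local count = 53 (shadow, not modification).
Step 3: After modify() returns, global count is unchanged. result = 16

The answer is 16.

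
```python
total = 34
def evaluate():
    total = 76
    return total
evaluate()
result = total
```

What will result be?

Step 1: total = 34 globally.
Step 2: evaluate() creates a LOCAL total = 76 (no global keyword!).
Step 3: The global total is unchanged. result = 34

The answer is 34.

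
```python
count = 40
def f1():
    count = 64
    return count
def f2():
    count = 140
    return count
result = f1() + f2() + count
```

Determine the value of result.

Step 1: Each function shadows global count with its own local.
Step 2: f1() returns 64, f2() returns 140.
Step 3: Global count = 40 is unchanged. result = 64 + 140 + 40 = 244

The answer is 244.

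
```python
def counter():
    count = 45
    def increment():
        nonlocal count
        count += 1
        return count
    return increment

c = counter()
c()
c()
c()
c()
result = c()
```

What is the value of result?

Step 1: counter() creates closure with count = 45.
Step 2: Each c() call increments count via nonlocal. After 5 calls: 45 + 5 = 50.
Step 3: result = 50

The answer is 50.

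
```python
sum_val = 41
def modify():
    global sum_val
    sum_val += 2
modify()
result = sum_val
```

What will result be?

Step 1: sum_val = 41 globally.
Step 2: modify() modifies global sum_val: sum_val += 2 = 43.
Step 3: result = 43

The answer is 43.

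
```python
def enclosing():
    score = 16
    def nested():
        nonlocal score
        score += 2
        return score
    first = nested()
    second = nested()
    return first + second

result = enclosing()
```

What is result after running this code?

Step 1: score starts at 16.
Step 2: First call: score = 16 + 2 = 18, returns 18.
Step 3: Second call: score = 18 + 2 = 20, returns 20.
Step 4: result = 18 + 20 = 38

The answer is 38.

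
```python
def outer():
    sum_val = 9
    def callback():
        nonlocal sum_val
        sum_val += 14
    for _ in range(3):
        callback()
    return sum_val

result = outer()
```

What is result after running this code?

Step 1: sum_val = 9.
Step 2: callback() is called 3 times in a loop, each adding 14 via nonlocal.
Step 3: sum_val = 9 + 14 * 3 = 51

The answer is 51.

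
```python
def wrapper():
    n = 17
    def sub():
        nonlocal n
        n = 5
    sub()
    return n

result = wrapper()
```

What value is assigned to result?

Step 1: wrapper() sets n = 17.
Step 2: sub() uses nonlocal to reassign n = 5.
Step 3: result = 5

The answer is 5.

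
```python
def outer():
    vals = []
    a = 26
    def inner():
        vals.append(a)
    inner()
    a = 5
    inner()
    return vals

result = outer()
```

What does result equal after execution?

Step 1: a = 26. inner() appends current a to vals.
Step 2: First inner(): appends 26. Then a = 5.
Step 3: Second inner(): appends 5 (closure sees updated a). result = [26, 5]

The answer is [26, 5].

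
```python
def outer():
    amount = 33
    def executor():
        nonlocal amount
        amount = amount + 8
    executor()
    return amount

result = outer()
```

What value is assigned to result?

Step 1: outer() sets amount = 33.
Step 2: executor() uses nonlocal to modify amount in outer's scope: amount = 33 + 8 = 41.
Step 3: outer() returns the modified amount = 41

The answer is 41.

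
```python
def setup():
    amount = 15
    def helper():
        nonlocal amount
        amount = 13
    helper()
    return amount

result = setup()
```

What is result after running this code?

Step 1: setup() sets amount = 15.
Step 2: helper() uses nonlocal to reassign amount = 13.
Step 3: result = 13

The answer is 13.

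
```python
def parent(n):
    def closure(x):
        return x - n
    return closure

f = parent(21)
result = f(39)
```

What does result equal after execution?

Step 1: parent(21) creates a closure capturing n = 21.
Step 2: f(39) computes 39 - 21 = 18.
Step 3: result = 18

The answer is 18.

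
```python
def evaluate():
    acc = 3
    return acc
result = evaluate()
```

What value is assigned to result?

Step 1: evaluate() defines acc = 3 in its local scope.
Step 2: return acc finds the local variable acc = 3.
Step 3: result = 3

The answer is 3.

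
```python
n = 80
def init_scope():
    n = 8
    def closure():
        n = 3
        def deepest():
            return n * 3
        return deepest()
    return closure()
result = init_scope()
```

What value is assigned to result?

Step 1: deepest() looks up n through LEGB: not local, finds n = 3 in enclosing closure().
Step 2: Returns 3 * 3 = 9.
Step 3: result = 9

The answer is 9.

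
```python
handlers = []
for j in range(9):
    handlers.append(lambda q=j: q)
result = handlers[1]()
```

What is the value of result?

Step 1: Default argument q=j captures j's value at each iteration.
Step 2: handlers[1] captured q = 1 when j was 1.
Step 3: result = 1

The answer is 1.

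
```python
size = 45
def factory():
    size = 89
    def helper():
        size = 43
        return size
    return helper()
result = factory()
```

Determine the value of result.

Step 1: Three scopes define size: global (45), factory (89), helper (43).
Step 2: helper() has its own local size = 43, which shadows both enclosing and global.
Step 3: result = 43 (local wins in LEGB)

The answer is 43.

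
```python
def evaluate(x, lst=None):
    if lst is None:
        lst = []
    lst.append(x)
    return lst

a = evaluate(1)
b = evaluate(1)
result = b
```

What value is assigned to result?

Step 1: None default with guard creates a NEW list each call.
Step 2: a = [1] (fresh list). b = [1] (another fresh list).
Step 3: result = [1] (this is the fix for mutable default)

The answer is [1].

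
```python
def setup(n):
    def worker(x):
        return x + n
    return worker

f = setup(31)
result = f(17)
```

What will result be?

Step 1: setup(31) creates a closure that captures n = 31.
Step 2: f(17) calls the closure with x = 17, returning 17 + 31 = 48.
Step 3: result = 48

The answer is 48.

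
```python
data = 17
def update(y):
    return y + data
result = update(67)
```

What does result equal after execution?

Step 1: data = 17 is defined globally.
Step 2: update(67) uses parameter y = 67 and looks up data from global scope = 17.
Step 3: result = 67 + 17 = 84

The answer is 84.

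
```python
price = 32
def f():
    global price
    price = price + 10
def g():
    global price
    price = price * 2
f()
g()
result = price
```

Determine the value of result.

Step 1: price = 32.
Step 2: f() adds 10: price = 32 + 10 = 42.
Step 3: g() doubles: price = 42 * 2 = 84.
Step 4: result = 84

The answer is 84.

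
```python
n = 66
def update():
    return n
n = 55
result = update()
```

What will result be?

Step 1: n is first set to 66, then reassigned to 55.
Step 2: update() is called after the reassignment, so it looks up the current global n = 55.
Step 3: result = 55

The answer is 55.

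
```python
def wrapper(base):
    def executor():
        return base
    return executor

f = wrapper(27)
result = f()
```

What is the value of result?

Step 1: wrapper(27) creates closure capturing base = 27.
Step 2: f() returns the captured base = 27.
Step 3: result = 27

The answer is 27.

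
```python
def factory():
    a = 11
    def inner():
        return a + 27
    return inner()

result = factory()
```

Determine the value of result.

Step 1: factory() defines a = 11.
Step 2: inner() reads a = 11 from enclosing scope, returns 11 + 27 = 38.
Step 3: result = 38

The answer is 38.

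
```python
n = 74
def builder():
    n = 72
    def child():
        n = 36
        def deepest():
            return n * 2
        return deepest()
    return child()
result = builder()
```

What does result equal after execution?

Step 1: deepest() looks up n through LEGB: not local, finds n = 36 in enclosing child().
Step 2: Returns 36 * 2 = 72.
Step 3: result = 72

The answer is 72.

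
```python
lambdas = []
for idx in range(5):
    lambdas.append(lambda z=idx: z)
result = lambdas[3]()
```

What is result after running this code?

Step 1: Default argument z=idx captures idx's value at each iteration.
Step 2: lambdas[3] captured z = 3 when idx was 3.
Step 3: result = 3

The answer is 3.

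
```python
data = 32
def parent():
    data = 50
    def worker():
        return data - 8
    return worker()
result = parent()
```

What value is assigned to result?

Step 1: parent() shadows global data with data = 50.
Step 2: worker() finds data = 50 in enclosing scope, computes 50 - 8 = 42.
Step 3: result = 42

The answer is 42.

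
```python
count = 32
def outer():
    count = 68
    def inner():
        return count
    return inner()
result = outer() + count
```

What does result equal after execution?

Step 1: Global count = 32. outer() shadows with count = 68.
Step 2: inner() returns enclosing count = 68. outer() = 68.
Step 3: result = 68 + global count (32) = 100

The answer is 100.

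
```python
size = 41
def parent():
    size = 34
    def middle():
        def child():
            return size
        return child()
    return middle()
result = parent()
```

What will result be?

Step 1: parent() defines size = 34. middle() and child() have no local size.
Step 2: child() checks local (none), enclosing middle() (none), enclosing parent() and finds size = 34.
Step 3: result = 34

The answer is 34.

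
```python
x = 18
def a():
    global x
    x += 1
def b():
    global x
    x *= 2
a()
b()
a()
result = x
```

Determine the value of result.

Step 1: x = 18.
Step 2: a(): x = 18 + 1 = 19.
Step 3: b(): x = 19 * 2 = 38.
Step 4: a(): x = 38 + 1 = 39

The answer is 39.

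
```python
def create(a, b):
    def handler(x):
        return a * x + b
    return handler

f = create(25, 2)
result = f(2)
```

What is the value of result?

Step 1: create(25, 2) captures a = 25, b = 2.
Step 2: f(2) computes 25 * 2 + 2 = 52.
Step 3: result = 52

The answer is 52.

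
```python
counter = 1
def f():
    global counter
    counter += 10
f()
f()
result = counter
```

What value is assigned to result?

Step 1: counter = 1.
Step 2: First f(): counter = 1 + 10 = 11.
Step 3: Second f(): counter = 11 + 10 = 21. result = 21

The answer is 21.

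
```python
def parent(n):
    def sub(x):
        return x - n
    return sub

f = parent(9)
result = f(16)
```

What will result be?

Step 1: parent(9) creates a closure capturing n = 9.
Step 2: f(16) computes 16 - 9 = 7.
Step 3: result = 7

The answer is 7.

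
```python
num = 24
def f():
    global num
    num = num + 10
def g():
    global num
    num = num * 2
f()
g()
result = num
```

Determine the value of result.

Step 1: num = 24.
Step 2: f() adds 10: num = 24 + 10 = 34.
Step 3: g() doubles: num = 34 * 2 = 68.
Step 4: result = 68

The answer is 68.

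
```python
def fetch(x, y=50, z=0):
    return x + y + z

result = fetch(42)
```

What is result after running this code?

Step 1: fetch(42) uses defaults y = 50, z = 0.
Step 2: Returns 42 + 50 + 0 = 92.
Step 3: result = 92

The answer is 92.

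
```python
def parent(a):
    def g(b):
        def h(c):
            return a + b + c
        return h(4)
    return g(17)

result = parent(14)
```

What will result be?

Step 1: a = 14, b = 17, c = 4 across three nested scopes.
Step 2: h() accesses all three via LEGB rule.
Step 3: result = 14 + 17 + 4 = 35

The answer is 35.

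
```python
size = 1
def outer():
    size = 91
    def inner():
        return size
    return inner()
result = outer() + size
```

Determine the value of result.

Step 1: Global size = 1. outer() shadows with size = 91.
Step 2: inner() returns enclosing size = 91. outer() = 91.
Step 3: result = 91 + global size (1) = 92

The answer is 92.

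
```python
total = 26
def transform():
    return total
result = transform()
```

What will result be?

Step 1: total = 26 is defined in the global scope.
Step 2: transform() looks up total. No local total exists, so Python checks the global scope via LEGB rule and finds total = 26.
Step 3: result = 26

The answer is 26.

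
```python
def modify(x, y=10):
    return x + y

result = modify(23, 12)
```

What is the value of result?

Step 1: modify(23, 12) overrides default y with 12.
Step 2: Returns 23 + 12 = 35.
Step 3: result = 35

The answer is 35.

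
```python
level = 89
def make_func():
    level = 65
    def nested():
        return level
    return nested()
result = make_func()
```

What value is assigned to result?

Step 1: level = 89 globally, but make_func() defines level = 65 locally.
Step 2: nested() looks up level. Not in local scope, so checks enclosing scope (make_func) and finds level = 65.
Step 3: result = 65

The answer is 65.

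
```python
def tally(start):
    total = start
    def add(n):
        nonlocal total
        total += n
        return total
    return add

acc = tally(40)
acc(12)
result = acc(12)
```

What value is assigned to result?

Step 1: tally(40) creates closure with total = 40.
Step 2: First acc(12): total = 40 + 12 = 52.
Step 3: Second acc(12): total = 52 + 12 = 64. result = 64

The answer is 64.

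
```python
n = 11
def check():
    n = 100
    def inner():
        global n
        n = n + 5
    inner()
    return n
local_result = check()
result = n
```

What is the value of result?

Step 1: Global n = 11. check() creates local n = 100.
Step 2: inner() declares global n and adds 5: global n = 11 + 5 = 16.
Step 3: check() returns its local n = 100 (unaffected by inner).
Step 4: result = global n = 16

The answer is 16.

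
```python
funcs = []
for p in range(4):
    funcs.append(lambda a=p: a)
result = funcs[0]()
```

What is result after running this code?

Step 1: Default argument a=p captures p's value at each iteration.
Step 2: funcs[0] captured a = 0 when p was 0.
Step 3: result = 0

The answer is 0.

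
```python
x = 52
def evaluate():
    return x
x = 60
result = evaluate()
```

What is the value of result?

Step 1: x is first set to 52, then reassigned to 60.
Step 2: evaluate() is called after the reassignment, so it looks up the current global x = 60.
Step 3: result = 60

The answer is 60.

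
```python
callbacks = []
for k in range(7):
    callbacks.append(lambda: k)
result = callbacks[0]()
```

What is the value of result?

Step 1: The loop creates 7 lambdas, all referencing the same variable k.
Step 2: After the loop, k = 6 (final value).
Step 3: callbacks[0]() looks up k at call time and finds 6. This is the late binding gotcha. result = 6

The answer is 6.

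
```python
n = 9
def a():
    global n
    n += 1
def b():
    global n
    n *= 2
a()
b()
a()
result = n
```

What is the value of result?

Step 1: n = 9.
Step 2: a(): n = 9 + 1 = 10.
Step 3: b(): n = 10 * 2 = 20.
Step 4: a(): n = 20 + 1 = 21

The answer is 21.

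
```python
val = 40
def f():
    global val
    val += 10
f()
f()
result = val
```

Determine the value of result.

Step 1: val = 40.
Step 2: First f(): val = 40 + 10 = 50.
Step 3: Second f(): val = 50 + 10 = 60. result = 60

The answer is 60.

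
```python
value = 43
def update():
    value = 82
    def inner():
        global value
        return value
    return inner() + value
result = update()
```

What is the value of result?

Step 1: Global value = 43. update() shadows with local value = 82.
Step 2: inner() uses global keyword, so inner() returns global value = 43.
Step 3: update() returns 43 + 82 = 125

The answer is 125.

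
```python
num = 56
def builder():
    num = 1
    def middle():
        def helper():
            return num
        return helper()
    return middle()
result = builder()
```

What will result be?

Step 1: builder() defines num = 1. middle() and helper() have no local num.
Step 2: helper() checks local (none), enclosing middle() (none), enclosing builder() and finds num = 1.
Step 3: result = 1

The answer is 1.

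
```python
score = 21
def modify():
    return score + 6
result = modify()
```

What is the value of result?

Step 1: score = 21 is defined globally.
Step 2: modify() looks up score from global scope = 21, then computes 21 + 6 = 27.
Step 3: result = 27

The answer is 27.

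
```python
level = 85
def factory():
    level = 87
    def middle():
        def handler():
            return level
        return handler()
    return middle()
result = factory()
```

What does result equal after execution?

Step 1: factory() defines level = 87. middle() and handler() have no local level.
Step 2: handler() checks local (none), enclosing middle() (none), enclosing factory() and finds level = 87.
Step 3: result = 87

The answer is 87.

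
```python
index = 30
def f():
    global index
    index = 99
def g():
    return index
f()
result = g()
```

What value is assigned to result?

Step 1: index = 30.
Step 2: f() sets global index = 99.
Step 3: g() reads global index = 99. result = 99

The answer is 99.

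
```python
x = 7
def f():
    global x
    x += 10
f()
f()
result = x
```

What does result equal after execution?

Step 1: x = 7.
Step 2: First f(): x = 7 + 10 = 17.
Step 3: Second f(): x = 17 + 10 = 27. result = 27

The answer is 27.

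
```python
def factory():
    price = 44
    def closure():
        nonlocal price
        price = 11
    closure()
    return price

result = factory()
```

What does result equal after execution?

Step 1: factory() sets price = 44.
Step 2: closure() uses nonlocal to reassign price = 11.
Step 3: result = 11

The answer is 11.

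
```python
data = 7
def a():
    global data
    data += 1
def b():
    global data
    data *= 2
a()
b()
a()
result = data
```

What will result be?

Step 1: data = 7.
Step 2: a(): data = 7 + 1 = 8.
Step 3: b(): data = 8 * 2 = 16.
Step 4: a(): data = 16 + 1 = 17

The answer is 17.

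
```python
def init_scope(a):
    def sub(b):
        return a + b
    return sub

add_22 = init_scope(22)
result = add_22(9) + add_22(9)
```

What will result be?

Step 1: add_22 captures a = 22.
Step 2: add_22(9) = 22 + 9 = 31, called twice.
Step 3: result = 31 + 31 = 62

The answer is 62.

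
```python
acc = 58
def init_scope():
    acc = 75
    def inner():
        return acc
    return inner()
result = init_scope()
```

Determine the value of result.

Step 1: acc = 58 globally, but init_scope() defines acc = 75 locally.
Step 2: inner() looks up acc. Not in local scope, so checks enclosing scope (init_scope) and finds acc = 75.
Step 3: result = 75

The answer is 75.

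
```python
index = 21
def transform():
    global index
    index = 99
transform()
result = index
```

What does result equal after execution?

Step 1: index = 21 globally.
Step 2: transform() declares global index and sets it to 99.
Step 3: After transform(), global index = 99. result = 99

The answer is 99.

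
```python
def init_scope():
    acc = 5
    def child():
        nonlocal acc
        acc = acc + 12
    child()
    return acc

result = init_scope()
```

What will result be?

Step 1: init_scope() sets acc = 5.
Step 2: child() uses nonlocal to modify acc in init_scope's scope: acc = 5 + 12 = 17.
Step 3: init_scope() returns the modified acc = 17

The answer is 17.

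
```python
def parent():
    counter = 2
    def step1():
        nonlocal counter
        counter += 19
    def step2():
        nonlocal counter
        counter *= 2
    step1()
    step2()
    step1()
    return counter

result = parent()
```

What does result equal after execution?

Step 1: counter = 2.
Step 2: step1(): counter = 2 + 19 = 21.
Step 3: step2(): counter = 21 * 2 = 42.
Step 4: step1(): counter = 42 + 19 = 61. result = 61

The answer is 61.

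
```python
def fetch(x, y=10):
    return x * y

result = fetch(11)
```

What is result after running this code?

Step 1: fetch(11) uses default y = 10.
Step 2: Returns 11 * 10 = 110.
Step 3: result = 110

The answer is 110.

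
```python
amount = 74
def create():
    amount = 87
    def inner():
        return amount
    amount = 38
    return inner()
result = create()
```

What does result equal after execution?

Step 1: create() sets amount = 87, then later amount = 38.
Step 2: inner() is called after amount is reassigned to 38. Closures capture variables by reference, not by value.
Step 3: result = 38

The answer is 38.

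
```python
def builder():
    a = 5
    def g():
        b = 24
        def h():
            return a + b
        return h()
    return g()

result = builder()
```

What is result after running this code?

Step 1: builder() defines a = 5. g() defines b = 24.
Step 2: h() accesses both from enclosing scopes: a = 5, b = 24.
Step 3: result = 5 + 24 = 29

The answer is 29.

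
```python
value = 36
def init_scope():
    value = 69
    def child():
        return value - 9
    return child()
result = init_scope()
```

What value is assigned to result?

Step 1: init_scope() shadows global value with value = 69.
Step 2: child() finds value = 69 in enclosing scope, computes 69 - 9 = 60.
Step 3: result = 60

The answer is 60.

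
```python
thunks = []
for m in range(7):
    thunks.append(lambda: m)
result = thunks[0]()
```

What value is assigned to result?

Step 1: The loop creates 7 lambdas, all referencing the same variable m.
Step 2: After the loop, m = 6 (final value).
Step 3: thunks[0]() looks up m at call time and finds 6. This is the late binding gotcha. result = 6

The answer is 6.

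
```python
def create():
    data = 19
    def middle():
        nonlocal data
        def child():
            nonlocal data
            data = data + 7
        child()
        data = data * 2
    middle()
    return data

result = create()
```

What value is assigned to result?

Step 1: data = 19.
Step 2: child() adds 7: data = 19 + 7 = 26.
Step 3: middle() doubles: data = 26 * 2 = 52.
Step 4: result = 52

The answer is 52.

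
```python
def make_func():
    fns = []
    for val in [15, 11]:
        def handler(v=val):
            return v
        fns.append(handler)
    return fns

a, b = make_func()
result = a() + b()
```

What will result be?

Step 1: Default argument v=val captures val at each iteration.
Step 2: a() returns 15 (captured at first iteration), b() returns 11 (captured at second).
Step 3: result = 15 + 11 = 26

The answer is 26.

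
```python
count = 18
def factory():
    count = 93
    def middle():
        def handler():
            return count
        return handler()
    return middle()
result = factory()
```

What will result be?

Step 1: factory() defines count = 93. middle() and handler() have no local count.
Step 2: handler() checks local (none), enclosing middle() (none), enclosing factory() and finds count = 93.
Step 3: result = 93

The answer is 93.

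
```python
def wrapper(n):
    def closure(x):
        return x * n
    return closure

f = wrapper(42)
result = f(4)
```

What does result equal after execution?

Step 1: wrapper(42) creates a closure capturing n = 42.
Step 2: f(4) computes 4 * 42 = 168.
Step 3: result = 168

The answer is 168.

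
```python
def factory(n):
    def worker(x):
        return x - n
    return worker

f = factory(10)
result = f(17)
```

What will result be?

Step 1: factory(10) creates a closure capturing n = 10.
Step 2: f(17) computes 17 - 10 = 7.
Step 3: result = 7

The answer is 7.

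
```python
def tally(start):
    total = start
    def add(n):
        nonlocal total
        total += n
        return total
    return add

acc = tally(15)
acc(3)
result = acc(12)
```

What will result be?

Step 1: tally(15) creates closure with total = 15.
Step 2: First acc(3): total = 15 + 3 = 18.
Step 3: Second acc(12): total = 18 + 12 = 30. result = 30

The answer is 30.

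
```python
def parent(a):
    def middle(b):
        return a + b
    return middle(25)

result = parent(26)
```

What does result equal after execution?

Step 1: parent(26) passes a = 26.
Step 2: middle(25) has b = 25, reads a = 26 from enclosing.
Step 3: result = 26 + 25 = 51

The answer is 51.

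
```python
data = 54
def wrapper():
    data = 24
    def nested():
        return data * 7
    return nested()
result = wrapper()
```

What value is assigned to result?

Step 1: wrapper() shadows global data with data = 24.
Step 2: nested() finds data = 24 in enclosing scope, computes 24 * 7 = 168.
Step 3: result = 168

The answer is 168.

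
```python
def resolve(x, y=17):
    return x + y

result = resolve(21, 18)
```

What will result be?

Step 1: resolve(21, 18) overrides default y with 18.
Step 2: Returns 21 + 18 = 39.
Step 3: result = 39

The answer is 39.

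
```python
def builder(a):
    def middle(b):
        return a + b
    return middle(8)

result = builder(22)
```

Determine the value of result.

Step 1: builder(22) passes a = 22.
Step 2: middle(8) has b = 8, reads a = 22 from enclosing.
Step 3: result = 22 + 8 = 30

The answer is 30.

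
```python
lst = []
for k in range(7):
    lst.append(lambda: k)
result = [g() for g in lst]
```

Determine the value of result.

Step 1: All 7 lambdas share the same variable k.
Step 2: After the loop, k = 6.
Step 3: Each call returns 6. result = [6, 6, 6, 6, 6, 6, 6]

The answer is [6, 6, 6, 6, 6, 6, 6].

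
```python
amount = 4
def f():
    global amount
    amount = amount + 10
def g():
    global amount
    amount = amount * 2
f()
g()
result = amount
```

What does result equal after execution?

Step 1: amount = 4.
Step 2: f() adds 10: amount = 4 + 10 = 14.
Step 3: g() doubles: amount = 14 * 2 = 28.
Step 4: result = 28

The answer is 28.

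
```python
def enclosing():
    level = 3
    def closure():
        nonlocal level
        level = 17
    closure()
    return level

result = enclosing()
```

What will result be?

Step 1: enclosing() sets level = 3.
Step 2: closure() uses nonlocal to reassign level = 17.
Step 3: result = 17

The answer is 17.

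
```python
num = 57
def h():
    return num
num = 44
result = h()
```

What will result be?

Step 1: num is first set to 57, then reassigned to 44.
Step 2: h() is called after the reassignment, so it looks up the current global num = 44.
Step 3: result = 44

The answer is 44.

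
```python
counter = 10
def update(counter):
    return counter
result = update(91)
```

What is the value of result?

Step 1: Global counter = 10.
Step 2: update(91) takes parameter counter = 91, which shadows the global.
Step 3: result = 91

The answer is 91.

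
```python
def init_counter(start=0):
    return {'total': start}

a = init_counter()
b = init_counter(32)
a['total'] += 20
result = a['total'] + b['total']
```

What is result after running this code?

Step 1: init_counter() returns a new dict each call (immutable default 0).
Step 2: a = {'total': 0}, b = {'total': 32}.
Step 3: a['total'] += 20 = 20. result = 20 + 32 = 52

The answer is 52.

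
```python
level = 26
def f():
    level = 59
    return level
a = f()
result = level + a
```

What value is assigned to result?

Step 1: Global level = 26. f() returns local level = 59.
Step 2: a = 59. Global level still = 26.
Step 3: result = 26 + 59 = 85

The answer is 85.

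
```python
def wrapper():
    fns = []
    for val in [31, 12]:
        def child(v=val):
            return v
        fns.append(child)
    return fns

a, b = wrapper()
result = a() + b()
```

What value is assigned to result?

Step 1: Default argument v=val captures val at each iteration.
Step 2: a() returns 31 (captured at first iteration), b() returns 12 (captured at second).
Step 3: result = 31 + 12 = 43

The answer is 43.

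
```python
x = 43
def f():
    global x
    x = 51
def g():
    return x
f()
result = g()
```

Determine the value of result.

Step 1: x = 43.
Step 2: f() sets global x = 51.
Step 3: g() reads global x = 51. result = 51

The answer is 51.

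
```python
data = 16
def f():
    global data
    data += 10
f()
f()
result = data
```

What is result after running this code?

Step 1: data = 16.
Step 2: First f(): data = 16 + 10 = 26.
Step 3: Second f(): data = 26 + 10 = 36. result = 36

The answer is 36.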